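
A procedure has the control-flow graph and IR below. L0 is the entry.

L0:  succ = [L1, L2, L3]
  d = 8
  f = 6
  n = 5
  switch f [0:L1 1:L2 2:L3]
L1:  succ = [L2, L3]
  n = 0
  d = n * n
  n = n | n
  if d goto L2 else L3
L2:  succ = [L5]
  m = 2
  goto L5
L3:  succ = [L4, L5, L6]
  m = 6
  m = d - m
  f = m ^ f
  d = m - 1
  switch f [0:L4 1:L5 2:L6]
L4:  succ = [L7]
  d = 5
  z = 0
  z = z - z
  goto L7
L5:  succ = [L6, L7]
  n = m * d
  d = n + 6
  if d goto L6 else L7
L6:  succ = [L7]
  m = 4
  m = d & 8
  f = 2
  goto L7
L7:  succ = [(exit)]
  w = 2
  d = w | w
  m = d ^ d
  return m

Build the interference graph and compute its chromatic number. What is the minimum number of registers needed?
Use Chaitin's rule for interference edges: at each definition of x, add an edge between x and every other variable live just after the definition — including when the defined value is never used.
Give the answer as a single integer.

Answer: 3

Analysis:
Block summaries:
  L0: {d,f,n} / ∅
  L1: {d,n} / ∅
  L2: {m} / ∅
  L3: {d,f,m} / {d,f}
  L4: {d,z} / ∅
  L5: {d,n} / {d,m}
  L6: {f,m} / {d}
  L7: {d,m,w} / ∅

Backward fixpoint:
  L0: in=∅ out={d,f}
  L1: in={f} out={d,f}
  L2: in={d} out={d,m}
  L3: in={d,f} out={d,m}
  L4: in=∅ out=∅
  L5: in={d,m} out={d}
  L6: in={d} out=∅
  L7: in=∅ out=∅

Interference:
  d↔{f,m,n}
  f↔{d,m,n}
  m↔{d,f}
  n↔{d,f}
  w↔∅
  z↔∅

Registers:
  lower bound: {d,f,m} mutually conflict ⇒ χ ≥ 3
  3-colouring: c0={d,w,z}  c1={f}  c2={m,n}
  χ = 3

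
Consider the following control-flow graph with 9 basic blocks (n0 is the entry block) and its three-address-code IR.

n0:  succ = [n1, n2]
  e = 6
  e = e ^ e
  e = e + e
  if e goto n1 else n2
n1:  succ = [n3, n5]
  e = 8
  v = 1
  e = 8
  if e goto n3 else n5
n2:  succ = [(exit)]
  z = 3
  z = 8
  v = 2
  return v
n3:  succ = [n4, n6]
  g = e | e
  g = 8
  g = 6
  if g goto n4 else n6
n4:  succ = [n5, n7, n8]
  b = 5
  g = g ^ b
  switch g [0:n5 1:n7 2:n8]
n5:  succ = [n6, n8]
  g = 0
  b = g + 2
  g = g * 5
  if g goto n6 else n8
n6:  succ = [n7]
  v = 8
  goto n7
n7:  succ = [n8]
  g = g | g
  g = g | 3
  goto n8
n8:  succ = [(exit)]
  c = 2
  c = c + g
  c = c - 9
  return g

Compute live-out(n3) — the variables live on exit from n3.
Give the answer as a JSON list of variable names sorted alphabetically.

Answer: ["g"]

Working:
Per-block:
  n0: {e} / ∅
  n1: {e,v} / ∅
  n2: {v,z} / ∅
  n3: {g} / {e}
  n4: {b,g} / {g}
  n5: {b,g} / ∅
  n6: {v} / ∅
  n7: {g} / {g}
  n8: {c} / {g}

Liveness:
  n0: in=∅ out=∅
  n1: in=∅ out={e}
  n2: in=∅ out=∅
  n3: in={e} out={g}
  n4: in={g} out={g}
  n5: in=∅ out={g}
  n6: in={g} out={g}
  n7: in={g} out={g}
  n8: in={g} out=∅

live-out(n3) = ["g"]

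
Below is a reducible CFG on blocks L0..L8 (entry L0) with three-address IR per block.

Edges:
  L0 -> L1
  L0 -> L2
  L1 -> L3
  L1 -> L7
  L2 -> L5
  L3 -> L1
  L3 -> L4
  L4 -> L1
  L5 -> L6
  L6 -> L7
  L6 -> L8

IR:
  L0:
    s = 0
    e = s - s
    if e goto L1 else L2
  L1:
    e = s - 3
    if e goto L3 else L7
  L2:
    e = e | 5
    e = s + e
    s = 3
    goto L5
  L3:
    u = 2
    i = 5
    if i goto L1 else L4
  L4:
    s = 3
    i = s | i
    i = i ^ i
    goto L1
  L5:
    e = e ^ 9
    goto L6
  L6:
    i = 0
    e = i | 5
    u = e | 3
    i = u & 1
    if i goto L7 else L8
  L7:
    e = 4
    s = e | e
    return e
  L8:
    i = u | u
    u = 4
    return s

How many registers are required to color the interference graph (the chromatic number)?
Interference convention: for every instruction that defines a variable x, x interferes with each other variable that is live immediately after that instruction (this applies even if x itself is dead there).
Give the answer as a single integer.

def/use:
  L0: {e,s} / ∅
  L1: {e} / {s}
  L2: {e,s} / {e,s}
  L3: {i,u} / ∅
  L4: {i,s} / {i}
  L5: {e} / {e}
  L6: {e,i,u} / ∅
  L7: {e,s} / ∅
  L8: {i,u} / {s,u}

Liveness:
  live L0: ∅→{e,s}
  live L1: {s}→{s}
  live L2: {e,s}→{e,s}
  live L3: {s}→{i,s}
  live L4: {i}→{s}
  live L5: {e,s}→{s}
  live L6: {s}→{s,u}
  live L7: ∅→∅
  live L8: {s,u}→∅

Interference:
  e↔{s}
  i↔{s,u}
  s↔{e,i,u}
  u↔{i,s}

Colouring:
  lower bound: {i,s,u} mutually conflict ⇒ χ ≥ 3
  3-colouring: c0={s}  c1={e,i}  c2={u}
  χ = 3

Answer: 3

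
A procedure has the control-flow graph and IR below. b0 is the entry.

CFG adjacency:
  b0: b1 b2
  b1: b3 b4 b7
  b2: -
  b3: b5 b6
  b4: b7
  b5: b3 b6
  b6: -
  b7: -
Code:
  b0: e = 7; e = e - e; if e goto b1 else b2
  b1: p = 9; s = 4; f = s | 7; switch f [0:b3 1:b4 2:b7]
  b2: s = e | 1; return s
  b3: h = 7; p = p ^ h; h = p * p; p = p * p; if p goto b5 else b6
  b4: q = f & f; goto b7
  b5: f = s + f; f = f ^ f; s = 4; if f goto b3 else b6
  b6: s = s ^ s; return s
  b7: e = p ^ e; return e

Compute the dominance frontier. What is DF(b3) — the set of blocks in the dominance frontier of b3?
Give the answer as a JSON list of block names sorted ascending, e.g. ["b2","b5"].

idom tree: b1←b0 b2←b0 b3←b1 b4←b1 b5←b3 b6←b3 b7←b1
Dom at joins:
  b3: preds {b1,b5}: {b0,b1} ∩ {b0,b1,b3,b5} = {b0,b1}; idom=b1
  b6: preds {b3,b5}: {b0,b1,b3} ∩ {b0,b1,b3,b5} = {b0,b1,b3}; idom=b3
  b7: preds {b1,b4}: {b0,b1} ∩ {b0,b1,b4} = {b0,b1}; idom=b1

DF walk-up:
  b3←b1: walk · to b1
  b3←b5: walk b5→b3 to b1
  b6←b3: walk · to b3
  b6←b5: walk b5 to b3
  b7←b1: walk · to b1
  b7←b4: walk b4 to b1
  b0 → ∅
  b1 → ∅
  b2 → ∅
  b3 → {b3}
  b4 → {b7}
  b5 → {b3,b6}
  b6 → ∅
  b7 → ∅

DF(b3) = ["b3"]

Answer: ["b3"]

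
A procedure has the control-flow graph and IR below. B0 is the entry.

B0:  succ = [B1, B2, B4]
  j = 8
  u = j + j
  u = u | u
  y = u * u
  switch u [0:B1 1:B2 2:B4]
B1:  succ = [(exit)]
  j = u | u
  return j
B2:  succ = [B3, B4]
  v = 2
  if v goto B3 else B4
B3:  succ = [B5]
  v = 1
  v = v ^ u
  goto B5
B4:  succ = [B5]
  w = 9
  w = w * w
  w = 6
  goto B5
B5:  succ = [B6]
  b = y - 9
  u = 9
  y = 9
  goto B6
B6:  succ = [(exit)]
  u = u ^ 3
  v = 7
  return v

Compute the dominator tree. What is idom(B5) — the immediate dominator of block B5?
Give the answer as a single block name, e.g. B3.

Answer: B0

Working:
idom tree: B1←B0 B2←B0 B3←B2 B4←B0 B5←B0 B6←B5
Dom at joins:
  B4: preds {B0,B2}: {B0} ∩ {B0,B2} = {B0}; idom=B0
  B5: preds {B3,B4}: {B0,B2,B3} ∩ {B0,B4} = {B0}; idom=B0

idom(B5) = B0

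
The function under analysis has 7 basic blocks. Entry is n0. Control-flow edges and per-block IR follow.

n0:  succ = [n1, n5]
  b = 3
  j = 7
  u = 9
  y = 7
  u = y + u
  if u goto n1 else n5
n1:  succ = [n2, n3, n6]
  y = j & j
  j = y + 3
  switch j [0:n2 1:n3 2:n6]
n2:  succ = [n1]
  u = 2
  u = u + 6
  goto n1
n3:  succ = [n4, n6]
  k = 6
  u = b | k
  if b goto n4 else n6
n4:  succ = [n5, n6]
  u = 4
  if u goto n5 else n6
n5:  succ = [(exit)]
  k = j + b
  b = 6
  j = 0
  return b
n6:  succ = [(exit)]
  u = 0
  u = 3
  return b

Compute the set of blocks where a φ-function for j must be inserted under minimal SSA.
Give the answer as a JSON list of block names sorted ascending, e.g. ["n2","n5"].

idom tree: n1←n0 n2←n1 n3←n1 n4←n3 n5←n0 n6←n1
Join-block Dom:
  n1: preds {n0,n2}: {n0} ∩ {n0,n1,n2} = {n0}; idom=n0
  n5: preds {n0,n4}: {n0} ∩ {n0,n1,n3,n4} = {n0}; idom=n0
  n6: preds {n1,n3,n4}: {n0,n1} ∩ {n0,n1,n3} ∩ {n0,n1,n3,n4} = {n0,n1}; idom=n1

Frontier:
  n1←n0: walk · to n0
  n1←n2: walk n2→n1 to n0
  n5←n0: walk · to n0
  n5←n4: walk n4→n3→n1 to n0
  n6←n1: walk · to n1
  n6←n3: walk n3 to n1
  n6←n4: walk n4→n3 to n1
  n0 → ∅
  n1 → {n1,n5}
  n2 → {n1}
  n3 → {n5,n6}
  n4 → {n5,n6}
  n5 → ∅
  n6 → ∅

φ for j: defs {n0,n1,n5}
  DF⁺ = {n1,n5}

Answer: ["n1", "n5"]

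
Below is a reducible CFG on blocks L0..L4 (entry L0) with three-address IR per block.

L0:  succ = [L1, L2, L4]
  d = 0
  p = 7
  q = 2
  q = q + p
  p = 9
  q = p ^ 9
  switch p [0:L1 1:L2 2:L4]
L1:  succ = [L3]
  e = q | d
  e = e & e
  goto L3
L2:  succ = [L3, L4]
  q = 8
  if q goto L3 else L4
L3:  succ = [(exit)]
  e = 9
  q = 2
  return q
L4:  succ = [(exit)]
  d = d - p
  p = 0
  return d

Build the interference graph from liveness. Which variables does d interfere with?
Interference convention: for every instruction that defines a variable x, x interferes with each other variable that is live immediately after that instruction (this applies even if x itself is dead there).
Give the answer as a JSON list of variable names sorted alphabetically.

Block summaries:
  L0: {d,p,q} / ∅
  L1: {e} / {d,q}
  L2: {q} / ∅
  L3: {e,q} / ∅
  L4: {d,p} / {d,p}

Backward fixpoint:
  L0 li=∅ lo={d,p,q}
  L1 li={d,q} lo=∅
  L2 li={d,p} lo={d,p}
  L3 li=∅ lo=∅
  L4 li={d,p} lo=∅

Conflict graph:
  d↔{p,q}
  e↔∅
  p↔{d,q}
  q↔{d,p}

N(d) = ["p", "q"]

Answer: ["p", "q"]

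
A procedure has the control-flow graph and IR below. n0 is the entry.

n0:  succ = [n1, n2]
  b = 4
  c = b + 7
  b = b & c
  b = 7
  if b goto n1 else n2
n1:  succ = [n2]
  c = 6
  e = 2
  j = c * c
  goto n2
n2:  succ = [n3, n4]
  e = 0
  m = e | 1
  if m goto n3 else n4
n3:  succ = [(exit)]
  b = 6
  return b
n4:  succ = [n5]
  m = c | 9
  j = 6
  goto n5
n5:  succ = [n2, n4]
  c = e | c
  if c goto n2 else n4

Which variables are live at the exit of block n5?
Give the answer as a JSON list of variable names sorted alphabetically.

Answer: ["c", "e"]

Derivation:
Per-block:
  n0 def {b,c} use ∅
  n1 def {c,e,j} use ∅
  n2 def {e,m} use ∅
  n3 def {b} use ∅
  n4 def {j,m} use {c}
  n5 def {c} use {c,e}

Backward fixpoint:
  n0 li=∅ lo={c}
  n1 li=∅ lo={c}
  n2 li={c} lo={c,e}
  n3 li=∅ lo=∅
  n4 li={c,e} lo={c,e}
  n5 li={c,e} lo={c,e}

live-out(n5) = ["c", "e"]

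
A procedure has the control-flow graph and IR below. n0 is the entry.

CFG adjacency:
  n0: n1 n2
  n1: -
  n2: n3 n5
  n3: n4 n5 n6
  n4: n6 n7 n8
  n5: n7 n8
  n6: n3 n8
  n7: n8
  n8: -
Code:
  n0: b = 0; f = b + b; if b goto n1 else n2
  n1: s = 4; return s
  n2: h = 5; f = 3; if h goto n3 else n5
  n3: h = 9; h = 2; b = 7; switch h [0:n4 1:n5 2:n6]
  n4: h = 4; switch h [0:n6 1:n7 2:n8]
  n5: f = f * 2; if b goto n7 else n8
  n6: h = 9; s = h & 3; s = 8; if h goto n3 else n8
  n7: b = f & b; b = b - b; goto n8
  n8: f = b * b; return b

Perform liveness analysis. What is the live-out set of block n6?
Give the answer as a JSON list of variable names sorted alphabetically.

Answer: ["b", "f"]

Analysis:
Block summaries:
  n0: def={b,f} ue=∅
  n1: def={s} ue=∅
  n2: def={f,h} ue=∅
  n3: def={b,h} ue=∅
  n4: def={h} ue=∅
  n5: def={f} ue={b,f}
  n6: def={h,s} ue=∅
  n7: def={b} ue={b,f}
  n8: def={f} ue={b}

Liveness:
  n0 li=∅ lo={b}
  n1 li=∅ lo=∅
  n2 li={b} lo={b,f}
  n3 li={f} lo={b,f}
  n4 li={b,f} lo={b,f}
  n5 li={b,f} lo={b,f}
  n6 li={b,f} lo={b,f}
  n7 li={b,f} lo={b}
  n8 li={b} lo=∅

live-out(n6) = ["b", "f"]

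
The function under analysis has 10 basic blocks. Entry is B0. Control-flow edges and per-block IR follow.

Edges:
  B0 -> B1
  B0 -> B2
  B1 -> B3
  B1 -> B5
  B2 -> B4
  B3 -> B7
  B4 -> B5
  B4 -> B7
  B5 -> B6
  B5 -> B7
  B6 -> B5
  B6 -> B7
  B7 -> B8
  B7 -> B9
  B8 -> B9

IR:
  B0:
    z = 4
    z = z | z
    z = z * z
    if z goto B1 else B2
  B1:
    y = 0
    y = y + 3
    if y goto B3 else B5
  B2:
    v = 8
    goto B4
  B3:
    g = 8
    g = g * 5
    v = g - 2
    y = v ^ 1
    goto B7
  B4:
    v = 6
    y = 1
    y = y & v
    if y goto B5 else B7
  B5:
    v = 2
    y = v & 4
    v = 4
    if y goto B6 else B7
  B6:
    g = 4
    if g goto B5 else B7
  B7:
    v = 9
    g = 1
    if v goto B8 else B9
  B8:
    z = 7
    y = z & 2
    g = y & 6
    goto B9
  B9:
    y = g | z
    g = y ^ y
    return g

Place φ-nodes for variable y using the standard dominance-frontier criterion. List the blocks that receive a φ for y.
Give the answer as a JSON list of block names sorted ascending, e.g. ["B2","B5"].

Answer: ["B5", "B7", "B9"]

Working:
idom tree: B1←B0 B2←B0 B3←B1 B4←B2 B5←B0 B6←B5 B7←B0 B8←B7 B9←B7
Dom at joins:
  B5: preds {B1,B4,B6}: {B0,B1} ∩ {B0,B2,B4} ∩ {B0,B5,B6} = {B0}; idom=B0
  B7: preds {B3,B4,B5,B6}: {B0,B1,B3} ∩ {B0,B2,B4} ∩ {B0,B5} ∩ {B0,B5,B6} = {B0}; idom=B0
  B9: preds {B7,B8}: {B0,B7} ∩ {B0,B7,B8} = {B0,B7}; idom=B7

DF walk-up:
  B5←B1: walk B1 to B0
  B5←B4: walk B4→B2 to B0
  B5←B6: walk B6→B5 to B0
  B7←B3: walk B3→B1 to B0
  B7←B4: walk B4→B2 to B0
  B7←B5: walk B5 to B0
  B7←B6: walk B6→B5 to B0
  B9←B7: walk · to B7
  B9←B8: walk B8 to B7
  DF(B0)=∅
  DF(B1)={B5,B7}
  DF(B2)={B5,B7}
  DF(B3)={B7}
  DF(B4)={B5,B7}
  DF(B5)={B5,B7}
  DF(B6)={B5,B7}
  DF(B7)=∅
  DF(B8)={B9}
  DF(B9)=∅

φ for y: defs {B1,B3,B4,B5,B8,B9}
  DF⁺ = {B5,B7,B9}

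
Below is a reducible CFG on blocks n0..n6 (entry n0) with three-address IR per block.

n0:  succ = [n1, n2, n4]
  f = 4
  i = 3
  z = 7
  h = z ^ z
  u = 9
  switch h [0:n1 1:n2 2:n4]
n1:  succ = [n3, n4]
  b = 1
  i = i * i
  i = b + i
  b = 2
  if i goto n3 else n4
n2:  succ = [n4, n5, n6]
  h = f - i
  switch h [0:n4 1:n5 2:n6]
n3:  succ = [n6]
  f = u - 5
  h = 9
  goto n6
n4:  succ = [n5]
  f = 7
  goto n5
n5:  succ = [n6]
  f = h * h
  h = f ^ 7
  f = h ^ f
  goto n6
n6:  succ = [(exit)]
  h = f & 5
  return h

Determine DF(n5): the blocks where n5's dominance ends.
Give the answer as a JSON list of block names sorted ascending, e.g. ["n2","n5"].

Answer: ["n6"]

Analysis:
idom tree: n1←n0 n2←n0 n3←n1 n4←n0 n5←n0 n6←n0
Dom∩ at merges:
  n4: preds {n0,n1,n2}: {n0} ∩ {n0,n1} ∩ {n0,n2} = {n0}; idom=n0
  n5: preds {n2,n4}: {n0,n2} ∩ {n0,n4} = {n0}; idom=n0
  n6: preds {n2,n3,n5}: {n0,n2} ∩ {n0,n1,n3} ∩ {n0,n5} = {n0}; idom=n0

DF walk-up:
  join n4 pred n0: · stop@n0
  join n4 pred n1: n1 stop@n0
  join n4 pred n2: n2 stop@n0
  join n5 pred n2: n2 stop@n0
  join n5 pred n4: n4 stop@n0
  join n6 pred n2: n2 stop@n0
  join n6 pred n3: n3→n1 stop@n0
  join n6 pred n5: n5 stop@n0
  n0 → ∅
  n1 → {n4,n6}
  n2 → {n4,n5,n6}
  n3 → {n6}
  n4 → {n5}
  n5 → {n6}
  n6 → ∅

DF(n5) = ["n6"]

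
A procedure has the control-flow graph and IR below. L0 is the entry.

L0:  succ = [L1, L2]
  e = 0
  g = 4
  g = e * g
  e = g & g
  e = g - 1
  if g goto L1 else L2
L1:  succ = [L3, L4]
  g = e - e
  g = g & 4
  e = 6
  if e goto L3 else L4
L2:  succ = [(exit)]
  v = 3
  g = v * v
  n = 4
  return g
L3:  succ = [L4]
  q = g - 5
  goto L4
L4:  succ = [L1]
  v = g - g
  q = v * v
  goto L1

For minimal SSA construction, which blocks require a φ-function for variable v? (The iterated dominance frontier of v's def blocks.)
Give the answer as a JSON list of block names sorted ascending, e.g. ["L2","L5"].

Answer: ["L1"]

Derivation:
idom tree: L1←L0 L2←L0 L3←L1 L4←L1
Dom at joins:
  L1: preds {L0,L4}: {L0} ∩ {L0,L1,L4} = {L0}; idom=L0
  L4: preds {L1,L3}: {L0,L1} ∩ {L0,L1,L3} = {L0,L1}; idom=L1

DF derivation:
  L1←L0: walk · to L0
  L1←L4: walk L4→L1 to L0
  L4←L1: walk · to L1
  L4←L3: walk L3 to L1
  L0: DF=∅
  L1: DF={L1}
  L2: DF=∅
  L3: DF={L4}
  L4: DF={L1}

φ for v: defs {L2,L4}
  DF⁺ = {L1}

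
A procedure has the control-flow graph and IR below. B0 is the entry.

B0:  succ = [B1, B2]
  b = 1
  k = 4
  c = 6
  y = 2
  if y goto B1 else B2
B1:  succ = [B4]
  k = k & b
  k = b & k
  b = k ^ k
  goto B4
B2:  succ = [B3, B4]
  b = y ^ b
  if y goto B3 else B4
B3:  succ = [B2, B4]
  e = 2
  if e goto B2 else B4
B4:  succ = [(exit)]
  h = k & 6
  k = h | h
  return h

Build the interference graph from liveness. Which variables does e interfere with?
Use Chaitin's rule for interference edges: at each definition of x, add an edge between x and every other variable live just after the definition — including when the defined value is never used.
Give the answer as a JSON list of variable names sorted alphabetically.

Answer: ["b", "k", "y"]

Analysis:
Per-block:
  B0: def={b,c,k,y} ue=∅
  B1: def={b,k} ue={b,k}
  B2: def={b} ue={b,y}
  B3: def={e} ue=∅
  B4: def={h,k} ue={k}

Liveness:
  B0 li=∅ lo={b,k,y}
  B1 li={b,k} lo={k}
  B2 li={b,k,y} lo={b,k,y}
  B3 li={b,k,y} lo={b,k,y}
  B4 li={k} lo=∅

Interference:
  b — {c,e,k,y}
  c — {b,k}
  e — {b,k,y}
  h — {k}
  k — {b,c,e,h,y}
  y — {b,e,k}

N(e) = ["b", "k", "y"]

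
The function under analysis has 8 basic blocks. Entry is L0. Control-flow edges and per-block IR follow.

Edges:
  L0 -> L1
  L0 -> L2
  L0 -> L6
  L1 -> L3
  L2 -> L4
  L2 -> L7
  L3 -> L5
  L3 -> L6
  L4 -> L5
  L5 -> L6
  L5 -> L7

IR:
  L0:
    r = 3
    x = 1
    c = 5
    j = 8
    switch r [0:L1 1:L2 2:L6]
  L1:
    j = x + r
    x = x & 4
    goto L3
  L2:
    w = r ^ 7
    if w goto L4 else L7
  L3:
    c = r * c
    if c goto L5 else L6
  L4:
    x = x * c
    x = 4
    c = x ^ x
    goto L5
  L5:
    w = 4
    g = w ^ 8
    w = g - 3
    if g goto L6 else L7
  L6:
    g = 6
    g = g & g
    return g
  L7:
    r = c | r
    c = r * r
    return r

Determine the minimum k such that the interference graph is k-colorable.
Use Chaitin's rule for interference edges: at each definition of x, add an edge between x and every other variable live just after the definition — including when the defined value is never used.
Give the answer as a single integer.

Answer: 4

Working:
Per-block:
  L0: {c,j,r,x} / ∅
  L1: {j,x} / {r,x}
  L2: {w} / {r}
  L3: {c} / {c,r}
  L4: {c,x} / {c,x}
  L5: {g,w} / ∅
  L6: {g} / ∅
  L7: {c,r} / {c,r}

Live sets:
  live L0: ∅→{c,r,x}
  live L1: {c,r,x}→{c,r}
  live L2: {c,r,x}→{c,r,x}
  live L3: {c,r}→{c,r}
  live L4: {c,r,x}→{c,r}
  live L5: {c,r}→{c,r}
  live L6: ∅→∅
  live L7: {c,r}→∅

Interfere edges:
  c: {g,j,r,w,x}
  g: {c,r,w}
  j: {c,r,x}
  r: {c,g,j,w,x}
  w: {c,g,r,x}
  x: {c,j,r,w}

Registers:
  lower bound: {c,g,r,w} mutually conflict ⇒ χ ≥ 4
  assign c→R0 g→R3 j→R2 r→R1 w→R2 x→R3 — no edge inside a register ⇒ χ ≤ 4
  χ = 4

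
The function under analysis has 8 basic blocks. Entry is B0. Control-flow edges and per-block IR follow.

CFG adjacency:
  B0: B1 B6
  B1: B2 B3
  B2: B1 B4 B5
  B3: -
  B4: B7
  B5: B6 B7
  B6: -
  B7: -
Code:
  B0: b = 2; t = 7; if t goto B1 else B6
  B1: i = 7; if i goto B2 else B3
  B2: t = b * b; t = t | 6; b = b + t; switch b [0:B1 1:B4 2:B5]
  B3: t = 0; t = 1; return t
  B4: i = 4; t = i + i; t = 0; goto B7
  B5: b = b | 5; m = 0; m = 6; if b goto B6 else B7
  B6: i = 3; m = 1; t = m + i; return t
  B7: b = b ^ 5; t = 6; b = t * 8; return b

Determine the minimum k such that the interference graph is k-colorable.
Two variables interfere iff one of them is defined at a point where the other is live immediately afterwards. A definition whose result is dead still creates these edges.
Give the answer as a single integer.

def/use:
  B0: def={b,t} ue=∅
  B1: def={i} ue=∅
  B2: def={b,t} ue={b}
  B3: def={t} ue=∅
  B4: def={i,t} ue=∅
  B5: def={b,m} ue={b}
  B6: def={i,m,t} ue=∅
  B7: def={b,t} ue={b}

Backward fixpoint:
  live B0: ∅→{b}
  live B1: {b}→{b}
  live B2: {b}→{b}
  live B3: ∅→∅
  live B4: {b}→{b}
  live B5: {b}→{b}
  live B6: ∅→∅
  live B7: {b}→∅

Conflict graph:
  b↔{i,m,t}
  i↔{b,m}
  m↔{b,i}
  t↔{b}

Registers:
  clique {b,i,m} ⇒ need ≥ 3
  assign b→R0 i→R1 m→R2 t→R1 — no edge inside a register ⇒ χ ≤ 3
  χ = 3

Answer: 3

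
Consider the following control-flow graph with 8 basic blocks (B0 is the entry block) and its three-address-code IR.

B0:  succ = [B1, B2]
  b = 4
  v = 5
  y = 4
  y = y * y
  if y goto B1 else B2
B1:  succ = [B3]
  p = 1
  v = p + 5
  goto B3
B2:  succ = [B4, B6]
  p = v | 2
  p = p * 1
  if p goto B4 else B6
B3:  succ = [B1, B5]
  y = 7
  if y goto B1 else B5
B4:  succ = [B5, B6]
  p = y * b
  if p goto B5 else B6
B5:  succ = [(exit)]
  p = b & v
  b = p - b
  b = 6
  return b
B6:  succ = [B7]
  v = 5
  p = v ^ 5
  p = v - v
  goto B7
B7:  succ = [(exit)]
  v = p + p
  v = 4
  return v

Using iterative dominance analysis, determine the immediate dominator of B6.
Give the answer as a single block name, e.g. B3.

Answer: B2

Derivation:
idom tree: B1←B0 B2←B0 B3←B1 B4←B2 B5←B0 B6←B2 B7←B6
Dom at joins:
  B1: preds {B0,B3}: {B0} ∩ {B0,B1,B3} = {B0}; idom=B0
  B5: preds {B3,B4}: {B0,B1,B3} ∩ {B0,B2,B4} = {B0}; idom=B0
  B6: preds {B2,B4}: {B0,B2} ∩ {B0,B2,B4} = {B0,B2}; idom=B2

idom(B6) = B2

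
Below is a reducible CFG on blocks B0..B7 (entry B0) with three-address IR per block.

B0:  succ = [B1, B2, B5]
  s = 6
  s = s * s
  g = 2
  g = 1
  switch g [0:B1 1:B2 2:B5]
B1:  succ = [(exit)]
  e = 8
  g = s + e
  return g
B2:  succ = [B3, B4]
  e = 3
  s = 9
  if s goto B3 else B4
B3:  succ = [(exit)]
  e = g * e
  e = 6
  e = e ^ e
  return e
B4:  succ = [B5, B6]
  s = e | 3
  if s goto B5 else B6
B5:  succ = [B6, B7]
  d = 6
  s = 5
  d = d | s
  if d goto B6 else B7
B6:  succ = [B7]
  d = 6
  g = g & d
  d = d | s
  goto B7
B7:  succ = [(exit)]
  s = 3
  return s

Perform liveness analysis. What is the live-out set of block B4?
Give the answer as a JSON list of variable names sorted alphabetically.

Per-block:
  B0: def={g,s} ue=∅
  B1: def={e,g} ue={s}
  B2: def={e,s} ue=∅
  B3: def={e} ue={e,g}
  B4: def={s} ue={e}
  B5: def={d,s} ue=∅
  B6: def={d,g} ue={g,s}
  B7: def={s} ue=∅

Backward fixpoint:
  live B0: ∅→{g,s}
  live B1: {s}→∅
  live B2: {g}→{e,g}
  live B3: {e,g}→∅
  live B4: {e,g}→{g,s}
  live B5: {g}→{g,s}
  live B6: {g,s}→∅
  live B7: ∅→∅

live-out(B4) = ["g", "s"]

Answer: ["g", "s"]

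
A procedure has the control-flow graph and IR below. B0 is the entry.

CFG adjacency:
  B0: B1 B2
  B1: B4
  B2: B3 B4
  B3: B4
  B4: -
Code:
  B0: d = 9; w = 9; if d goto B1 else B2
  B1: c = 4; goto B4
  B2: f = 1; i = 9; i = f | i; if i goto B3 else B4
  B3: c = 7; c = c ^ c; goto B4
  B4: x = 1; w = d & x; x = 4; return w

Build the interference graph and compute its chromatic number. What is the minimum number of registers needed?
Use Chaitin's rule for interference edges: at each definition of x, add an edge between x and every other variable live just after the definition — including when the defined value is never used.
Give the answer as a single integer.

Answer: 3

Working:
def/use:
  B0 def {d,w} use ∅
  B1 def {c} use ∅
  B2 def {f,i} use ∅
  B3 def {c} use ∅
  B4 def {w,x} use {d}

Live sets:
  B0: in=∅ out={d}
  B1: in={d} out={d}
  B2: in={d} out={d}
  B3: in={d} out={d}
  B4: in={d} out=∅

Interference:
  c — {d}
  d — {c,f,i,w,x}
  f — {d,i}
  i — {d,f}
  w — {d,x}
  x — {d,w}

Registers:
  clique {d,f,i} ⇒ need ≥ 3
  assign c→c1 d→c0 f→c1 i→c2 w→c1 x→c2 — no edge inside a register ⇒ χ ≤ 3
  χ = 3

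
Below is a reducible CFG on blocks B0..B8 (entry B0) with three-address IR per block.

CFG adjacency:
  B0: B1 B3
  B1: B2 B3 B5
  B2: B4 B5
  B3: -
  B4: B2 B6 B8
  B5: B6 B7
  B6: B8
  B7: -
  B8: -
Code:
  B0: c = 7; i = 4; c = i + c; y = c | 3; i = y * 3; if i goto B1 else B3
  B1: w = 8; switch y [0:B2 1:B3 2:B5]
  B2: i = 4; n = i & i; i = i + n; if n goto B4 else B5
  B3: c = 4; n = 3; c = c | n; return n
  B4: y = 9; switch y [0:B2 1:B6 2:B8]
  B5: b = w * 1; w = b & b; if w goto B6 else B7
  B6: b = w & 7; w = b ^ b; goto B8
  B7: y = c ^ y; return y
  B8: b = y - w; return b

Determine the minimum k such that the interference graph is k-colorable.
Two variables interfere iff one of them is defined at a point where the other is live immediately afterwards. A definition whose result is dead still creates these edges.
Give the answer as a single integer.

Per-block:
  B0: {c,i,y} / ∅
  B1: {w} / {y}
  B2: {i,n} / ∅
  B3: {c,n} / ∅
  B4: {y} / ∅
  B5: {b,w} / {w}
  B6: {b,w} / {w}
  B7: {y} / {c,y}
  B8: {b} / {w,y}

Live sets:
  B0 li=∅ lo={c,y}
  B1 li={c,y} lo={c,w,y}
  B2 li={c,w,y} lo={c,w,y}
  B3 li=∅ lo=∅
  B4 li={c,w} lo={c,w,y}
  B5 li={c,w,y} lo={c,w,y}
  B6 li={w,y} lo={w,y}
  B7 li={c,y} lo=∅
  B8 li={w,y} lo=∅

Interfere edges:
  b — {c,y}
  c — {b,i,n,w,y}
  i — {c,n,w,y}
  n — {c,i,w,y}
  w — {c,i,n,y}
  y — {b,c,i,n,w}

Colouring:
  clique {c,i,n,w,y} ⇒ need ≥ 5
  5-colouring: r0={c}  r1={y}  r2={b,i}  r3={n}  r4={w}
  χ = 5

Answer: 5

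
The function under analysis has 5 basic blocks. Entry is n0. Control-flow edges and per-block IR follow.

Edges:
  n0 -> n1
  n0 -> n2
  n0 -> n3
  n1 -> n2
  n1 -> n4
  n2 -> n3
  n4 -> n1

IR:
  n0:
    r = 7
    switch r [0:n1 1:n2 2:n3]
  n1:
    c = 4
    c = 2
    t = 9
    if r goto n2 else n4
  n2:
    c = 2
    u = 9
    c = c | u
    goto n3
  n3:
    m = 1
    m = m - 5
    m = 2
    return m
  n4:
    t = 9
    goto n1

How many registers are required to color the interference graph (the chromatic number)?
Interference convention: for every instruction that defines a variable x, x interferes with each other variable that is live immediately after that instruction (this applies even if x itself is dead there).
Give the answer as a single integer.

Per-block:
  n0: {r} / ∅
  n1: {c,t} / {r}
  n2: {c,u} / ∅
  n3: {m} / ∅
  n4: {t} / ∅

Backward fixpoint:
  n0 li=∅ lo={r}
  n1 li={r} lo={r}
  n2 li=∅ lo=∅
  n3 li=∅ lo=∅
  n4 li={r} lo={r}

Interference:
  c↔{r,u}
  m↔∅
  r↔{c,t}
  t↔{r}
  u↔{c}

Registers:
  lower bound: {c,r} mutually conflict ⇒ χ ≥ 2
  assign c→r0 m→r0 r→r1 t→r0 u→r1 — no edge inside a register ⇒ χ ≤ 2
  χ = 2

Answer: 2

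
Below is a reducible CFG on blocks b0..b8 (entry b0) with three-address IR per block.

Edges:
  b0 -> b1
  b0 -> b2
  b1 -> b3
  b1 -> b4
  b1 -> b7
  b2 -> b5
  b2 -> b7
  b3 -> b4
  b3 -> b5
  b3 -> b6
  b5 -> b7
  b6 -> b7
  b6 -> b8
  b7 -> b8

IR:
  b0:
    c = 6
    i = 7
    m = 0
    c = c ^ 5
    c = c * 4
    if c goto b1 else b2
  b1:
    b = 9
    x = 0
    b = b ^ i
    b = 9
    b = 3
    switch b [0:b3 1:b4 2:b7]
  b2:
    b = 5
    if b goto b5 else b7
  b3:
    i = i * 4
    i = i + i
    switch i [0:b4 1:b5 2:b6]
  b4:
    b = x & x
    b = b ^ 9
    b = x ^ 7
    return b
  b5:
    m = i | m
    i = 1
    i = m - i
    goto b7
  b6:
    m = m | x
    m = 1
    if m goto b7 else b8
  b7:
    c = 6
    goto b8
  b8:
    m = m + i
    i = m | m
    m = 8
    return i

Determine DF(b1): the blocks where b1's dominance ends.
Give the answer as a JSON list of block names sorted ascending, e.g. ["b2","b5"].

idom tree: b1←b0 b2←b0 b3←b1 b4←b1 b5←b0 b6←b3 b7←b0 b8←b0
Dom at joins:
  b4: preds {b1,b3}: {b0,b1} ∩ {b0,b1,b3} = {b0,b1}; idom=b1
  b5: preds {b2,b3}: {b0,b2} ∩ {b0,b1,b3} = {b0}; idom=b0
  b7: preds {b1,b2,b5,b6}: {b0,b1} ∩ {b0,b2} ∩ {b0,b5} ∩ {b0,b1,b3,b6} = {b0}; idom=b0
  b8: preds {b6,b7}: {b0,b1,b3,b6} ∩ {b0,b7} = {b0}; idom=b0

Frontier:
  join b4 pred b1: · stop@b1
  join b4 pred b3: b3 stop@b1
  join b5 pred b2: b2 stop@b0
  join b5 pred b3: b3→b1 stop@b0
  join b7 pred b1: b1 stop@b0
  join b7 pred b2: b2 stop@b0
  join b7 pred b5: b5 stop@b0
  join b7 pred b6: b6→b3→b1 stop@b0
  join b8 pred b6: b6→b3→b1 stop@b0
  join b8 pred b7: b7 stop@b0
  DF(b0)=∅
  DF(b1)={b5,b7,b8}
  DF(b2)={b5,b7}
  DF(b3)={b4,b5,b7,b8}
  DF(b4)=∅
  DF(b5)={b7}
  DF(b6)={b7,b8}
  DF(b7)={b8}
  DF(b8)=∅

DF(b1) = ["b5", "b7", "b8"]

Answer: ["b5", "b7", "b8"]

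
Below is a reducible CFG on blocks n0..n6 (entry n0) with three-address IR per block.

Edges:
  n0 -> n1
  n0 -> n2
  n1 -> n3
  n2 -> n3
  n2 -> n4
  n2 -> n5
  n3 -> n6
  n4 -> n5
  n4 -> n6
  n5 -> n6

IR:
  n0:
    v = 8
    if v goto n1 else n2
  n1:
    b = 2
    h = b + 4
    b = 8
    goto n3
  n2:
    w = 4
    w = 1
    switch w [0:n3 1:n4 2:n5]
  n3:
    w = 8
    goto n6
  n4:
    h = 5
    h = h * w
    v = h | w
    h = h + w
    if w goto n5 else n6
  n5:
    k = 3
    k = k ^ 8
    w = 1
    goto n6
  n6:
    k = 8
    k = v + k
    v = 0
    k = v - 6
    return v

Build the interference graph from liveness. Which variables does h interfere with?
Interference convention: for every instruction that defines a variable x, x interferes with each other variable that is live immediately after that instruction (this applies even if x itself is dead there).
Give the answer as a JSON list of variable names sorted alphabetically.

Answer: ["v", "w"]

Derivation:
def/use:
  n0: {v} / ∅
  n1: {b,h} / ∅
  n2: {w} / ∅
  n3: {w} / ∅
  n4: {h,v} / {w}
  n5: {k,w} / ∅
  n6: {k,v} / {v}

Backward fixpoint:
  live n0: ∅→{v}
  live n1: {v}→{v}
  live n2: {v}→{v,w}
  live n3: {v}→{v}
  live n4: {w}→{v}
  live n5: {v}→{v}
  live n6: {v}→∅

Interfere edges:
  b — {v}
  h — {v,w}
  k — {v}
  v — {b,h,k,w}
  w — {h,v}

N(h) = ["v", "w"]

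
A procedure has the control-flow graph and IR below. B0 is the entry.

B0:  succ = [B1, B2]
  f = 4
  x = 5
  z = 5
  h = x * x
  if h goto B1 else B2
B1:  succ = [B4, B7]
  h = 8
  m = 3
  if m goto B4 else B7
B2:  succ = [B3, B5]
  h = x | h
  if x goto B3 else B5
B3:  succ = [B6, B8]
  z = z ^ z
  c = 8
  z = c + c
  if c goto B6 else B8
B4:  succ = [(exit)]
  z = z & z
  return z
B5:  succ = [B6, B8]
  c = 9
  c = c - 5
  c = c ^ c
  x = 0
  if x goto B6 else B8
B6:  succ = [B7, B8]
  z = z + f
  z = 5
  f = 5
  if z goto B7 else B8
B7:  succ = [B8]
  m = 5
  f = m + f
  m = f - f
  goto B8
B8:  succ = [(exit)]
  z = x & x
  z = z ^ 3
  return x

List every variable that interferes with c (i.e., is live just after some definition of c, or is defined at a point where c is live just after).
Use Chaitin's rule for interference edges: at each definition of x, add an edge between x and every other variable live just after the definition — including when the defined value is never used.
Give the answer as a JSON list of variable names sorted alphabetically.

Per-block:
  B0 def {f,h,x,z} use ∅
  B1 def {h,m} use ∅
  B2 def {h} use {h,x}
  B3 def {c,z} use {z}
  B4 def {z} use {z}
  B5 def {c,x} use ∅
  B6 def {f,z} use {f,z}
  B7 def {f,m} use {f}
  B8 def {z} use {x}

Backward fixpoint:
  B0: in=∅ out={f,h,x,z}
  B1: in={f,x,z} out={f,x,z}
  B2: in={f,h,x,z} out={f,x,z}
  B3: in={f,x,z} out={f,x,z}
  B4: in={z} out=∅
  B5: in={f,z} out={f,x,z}
  B6: in={f,x,z} out={f,x}
  B7: in={f,x} out={x}
  B8: in={x} out=∅

Conflict graph:
  c — {f,x,z}
  f — {c,h,m,x,z}
  h — {f,x,z}
  m — {f,x,z}
  x — {c,f,h,m,z}
  z — {c,f,h,m,x}

N(c) = ["f", "x", "z"]

Answer: ["f", "x", "z"]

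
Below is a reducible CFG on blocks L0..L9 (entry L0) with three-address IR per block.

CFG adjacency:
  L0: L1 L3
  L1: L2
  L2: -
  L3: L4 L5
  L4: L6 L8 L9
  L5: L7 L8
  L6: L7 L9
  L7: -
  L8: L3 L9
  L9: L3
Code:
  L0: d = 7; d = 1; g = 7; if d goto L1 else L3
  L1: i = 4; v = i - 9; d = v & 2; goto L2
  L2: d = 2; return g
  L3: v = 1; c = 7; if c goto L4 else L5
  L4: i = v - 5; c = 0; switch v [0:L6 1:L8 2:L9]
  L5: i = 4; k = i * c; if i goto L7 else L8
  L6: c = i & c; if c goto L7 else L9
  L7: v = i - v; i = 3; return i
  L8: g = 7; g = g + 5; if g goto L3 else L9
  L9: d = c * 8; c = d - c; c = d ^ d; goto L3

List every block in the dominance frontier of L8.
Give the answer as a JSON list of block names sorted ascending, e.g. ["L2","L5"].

Answer: ["L3", "L9"]

Derivation:
idom tree: L1←L0 L2←L1 L3←L0 L4←L3 L5←L3 L6←L4 L7←L3 L8←L3 L9←L3
Dom∩ at merges:
  L3: preds {L0,L8,L9}: {L0} ∩ {L0,L3,L8} ∩ {L0,L3,L9} = {L0}; idom=L0
  L7: preds {L5,L6}: {L0,L3,L5} ∩ {L0,L3,L4,L6} = {L0,L3}; idom=L3
  L8: preds {L4,L5}: {L0,L3,L4} ∩ {L0,L3,L5} = {L0,L3}; idom=L3
  L9: preds {L4,L6,L8}: {L0,L3,L4} ∩ {L0,L3,L4,L6} ∩ {L0,L3,L8} = {L0,L3}; idom=L3

Frontier:
  L3←L0: walk · to L0
  L3←L8: walk L8→L3 to L0
  L3←L9: walk L9→L3 to L0
  L7←L5: walk L5 to L3
  L7←L6: walk L6→L4 to L3
  L8←L4: walk L4 to L3
  L8←L5: walk L5 to L3
  L9←L4: walk L4 to L3
  L9←L6: walk L6→L4 to L3
  L9←L8: walk L8 to L3
  L0: DF=∅
  L1: DF=∅
  L2: DF=∅
  L3: DF={L3}
  L4: DF={L7,L8,L9}
  L5: DF={L7,L8}
  L6: DF={L7,L9}
  L7: DF=∅
  L8: DF={L3,L9}
  L9: DF={L3}

DF(L8) = ["L3", "L9"]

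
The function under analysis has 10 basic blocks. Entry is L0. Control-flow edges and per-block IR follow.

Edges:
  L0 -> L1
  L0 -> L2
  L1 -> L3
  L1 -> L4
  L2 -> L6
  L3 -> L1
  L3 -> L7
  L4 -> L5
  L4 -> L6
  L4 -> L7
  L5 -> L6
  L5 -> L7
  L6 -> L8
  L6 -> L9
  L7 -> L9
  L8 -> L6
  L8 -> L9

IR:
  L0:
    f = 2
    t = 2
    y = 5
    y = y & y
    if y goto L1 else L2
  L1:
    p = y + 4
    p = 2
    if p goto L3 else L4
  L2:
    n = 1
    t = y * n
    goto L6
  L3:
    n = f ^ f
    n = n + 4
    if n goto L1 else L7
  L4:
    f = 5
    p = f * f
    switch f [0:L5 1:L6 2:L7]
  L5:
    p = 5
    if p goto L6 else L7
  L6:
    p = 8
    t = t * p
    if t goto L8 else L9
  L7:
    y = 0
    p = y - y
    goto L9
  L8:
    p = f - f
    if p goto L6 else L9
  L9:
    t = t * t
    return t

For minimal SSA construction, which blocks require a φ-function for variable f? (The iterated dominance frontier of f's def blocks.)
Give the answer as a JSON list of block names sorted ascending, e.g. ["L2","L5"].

Answer: ["L6", "L7", "L9"]

Derivation:
idom tree: L1←L0 L2←L0 L3←L1 L4←L1 L5←L4 L6←L0 L7←L1 L8←L6 L9←L0
Dom∩ at merges:
  L1: preds {L0,L3}: {L0} ∩ {L0,L1,L3} = {L0}; idom=L0
  L6: preds {L2,L4,L5,L8}: {L0,L2} ∩ {L0,L1,L4} ∩ {L0,L1,L4,L5} ∩ {L0,L6,L8} = {L0}; idom=L0
  L7: preds {L3,L4,L5}: {L0,L1,L3} ∩ {L0,L1,L4} ∩ {L0,L1,L4,L5} = {L0,L1}; idom=L1
  L9: preds {L6,L7,L8}: {L0,L6} ∩ {L0,L1,L7} ∩ {L0,L6,L8} = {L0}; idom=L0

Frontier:
  L1←L0: walk · to L0
  L1←L3: walk L3→L1 to L0
  L6←L2: walk L2 to L0
  L6←L4: walk L4→L1 to L0
  L6←L5: walk L5→L4→L1 to L0
  L6←L8: walk L8→L6 to L0
  L7←L3: walk L3 to L1
  L7←L4: walk L4 to L1
  L7←L5: walk L5→L4 to L1
  L9←L6: walk L6 to L0
  L9←L7: walk L7→L1 to L0
  L9←L8: walk L8→L6 to L0
  DF(L0)=∅
  DF(L1)={L1,L6,L9}
  DF(L2)={L6}
  DF(L3)={L1,L7}
  DF(L4)={L6,L7}
  DF(L5)={L6,L7}
  DF(L6)={L6,L9}
  DF(L7)={L9}
  DF(L8)={L6,L9}
  DF(L9)=∅

φ for f: defs {L0,L4}
  DF⁺ = {L6,L7,L9}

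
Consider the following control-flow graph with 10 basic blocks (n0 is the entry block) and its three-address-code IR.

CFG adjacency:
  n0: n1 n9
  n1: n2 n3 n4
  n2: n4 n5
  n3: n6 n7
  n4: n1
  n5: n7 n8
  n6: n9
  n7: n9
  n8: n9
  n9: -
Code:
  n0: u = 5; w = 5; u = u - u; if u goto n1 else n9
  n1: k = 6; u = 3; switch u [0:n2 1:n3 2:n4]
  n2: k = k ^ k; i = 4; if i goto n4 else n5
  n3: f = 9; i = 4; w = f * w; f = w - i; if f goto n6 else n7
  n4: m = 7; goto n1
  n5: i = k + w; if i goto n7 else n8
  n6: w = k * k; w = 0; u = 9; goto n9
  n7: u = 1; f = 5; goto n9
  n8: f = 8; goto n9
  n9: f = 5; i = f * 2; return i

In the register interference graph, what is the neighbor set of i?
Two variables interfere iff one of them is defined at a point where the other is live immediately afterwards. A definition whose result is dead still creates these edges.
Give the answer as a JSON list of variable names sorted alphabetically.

Answer: ["f", "k", "w"]

Derivation:
Block summaries:
  n0 def {u,w} use ∅
  n1 def {k,u} use ∅
  n2 def {i,k} use {k}
  n3 def {f,i,w} use {w}
  n4 def {m} use ∅
  n5 def {i} use {k,w}
  n6 def {u,w} use {k}
  n7 def {f,u} use ∅
  n8 def {f} use ∅
  n9 def {f,i} use ∅

Live sets:
  n0 li=∅ lo={w}
  n1 li={w} lo={k,w}
  n2 li={k,w} lo={k,w}
  n3 li={k,w} lo={k}
  n4 li={w} lo={w}
  n5 li={k,w} lo=∅
  n6 li={k} lo=∅
  n7 li=∅ lo=∅
  n8 li=∅ lo=∅
  n9 li=∅ lo=∅

Interference:
  f↔{i,k,w}
  i↔{f,k,w}
  k↔{f,i,u,w}
  m↔{w}
  u↔{k,w}
  w↔{f,i,k,m,u}

N(i) = ["f", "k", "w"]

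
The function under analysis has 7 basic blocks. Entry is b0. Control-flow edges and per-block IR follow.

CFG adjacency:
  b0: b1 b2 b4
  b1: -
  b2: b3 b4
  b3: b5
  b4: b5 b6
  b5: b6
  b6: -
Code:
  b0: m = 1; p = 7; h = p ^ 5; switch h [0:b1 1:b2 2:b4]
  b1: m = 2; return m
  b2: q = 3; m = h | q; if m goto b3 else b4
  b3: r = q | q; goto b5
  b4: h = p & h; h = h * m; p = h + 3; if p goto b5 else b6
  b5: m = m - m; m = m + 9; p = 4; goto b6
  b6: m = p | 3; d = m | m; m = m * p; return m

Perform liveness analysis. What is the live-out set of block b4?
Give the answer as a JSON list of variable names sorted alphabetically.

Answer: ["m", "p"]

Derivation:
Block summaries:
  b0: {h,m,p} / ∅
  b1: {m} / ∅
  b2: {m,q} / {h}
  b3: {r} / {q}
  b4: {h,p} / {h,m,p}
  b5: {m,p} / {m}
  b6: {d,m} / {p}

Liveness:
  b0: in=∅ out={h,m,p}
  b1: in=∅ out=∅
  b2: in={h,p} out={h,m,p,q}
  b3: in={m,q} out={m}
  b4: in={h,m,p} out={m,p}
  b5: in={m} out={p}
  b6: in={p} out=∅

live-out(b4) = ["m", "p"]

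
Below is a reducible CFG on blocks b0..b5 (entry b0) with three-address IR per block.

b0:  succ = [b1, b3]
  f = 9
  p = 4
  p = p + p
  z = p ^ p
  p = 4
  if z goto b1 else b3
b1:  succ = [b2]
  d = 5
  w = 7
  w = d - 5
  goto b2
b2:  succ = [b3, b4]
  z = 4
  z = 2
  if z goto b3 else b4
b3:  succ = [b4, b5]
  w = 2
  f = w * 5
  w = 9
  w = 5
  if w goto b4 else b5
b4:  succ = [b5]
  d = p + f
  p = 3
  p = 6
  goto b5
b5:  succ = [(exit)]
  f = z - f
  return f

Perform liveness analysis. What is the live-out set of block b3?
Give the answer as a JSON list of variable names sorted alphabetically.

def/use:
  b0: def={f,p,z} ue=∅
  b1: def={d,w} ue=∅
  b2: def={z} ue=∅
  b3: def={f,w} ue=∅
  b4: def={d,p} ue={f,p}
  b5: def={f} ue={f,z}

Backward fixpoint:
  b0 li=∅ lo={f,p,z}
  b1 li={f,p} lo={f,p}
  b2 li={f,p} lo={f,p,z}
  b3 li={p,z} lo={f,p,z}
  b4 li={f,p,z} lo={f,z}
  b5 li={f,z} lo=∅

live-out(b3) = ["f", "p", "z"]

Answer: ["f", "p", "z"]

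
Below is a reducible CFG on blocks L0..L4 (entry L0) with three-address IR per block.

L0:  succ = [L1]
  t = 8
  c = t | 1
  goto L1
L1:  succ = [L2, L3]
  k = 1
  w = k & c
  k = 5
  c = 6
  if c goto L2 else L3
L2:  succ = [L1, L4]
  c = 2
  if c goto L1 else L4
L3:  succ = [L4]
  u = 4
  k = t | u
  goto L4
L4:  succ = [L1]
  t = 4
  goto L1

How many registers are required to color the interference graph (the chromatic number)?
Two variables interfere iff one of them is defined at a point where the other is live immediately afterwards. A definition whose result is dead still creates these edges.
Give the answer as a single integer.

Answer: 3

Analysis:
def/use:
  L0 def {c,t} use ∅
  L1 def {c,k,w} use {c}
  L2 def {c} use ∅
  L3 def {k,u} use {t}
  L4 def {t} use ∅

Backward fixpoint:
  L0 li=∅ lo={c,t}
  L1 li={c,t} lo={c,t}
  L2 li={t} lo={c,t}
  L3 li={c,t} lo={c}
  L4 li={c} lo={c,t}

Interference:
  c: {k,t,u}
  k: {c,t}
  t: {c,k,u,w}
  u: {c,t}
  w: {t}

Chromatic number:
  {c,k,t} pairwise interfere (3-clique) ⇒ χ ≥ 3
  3-colouring: r0={t}  r1={c,w}  r2={k,u}
  χ = 3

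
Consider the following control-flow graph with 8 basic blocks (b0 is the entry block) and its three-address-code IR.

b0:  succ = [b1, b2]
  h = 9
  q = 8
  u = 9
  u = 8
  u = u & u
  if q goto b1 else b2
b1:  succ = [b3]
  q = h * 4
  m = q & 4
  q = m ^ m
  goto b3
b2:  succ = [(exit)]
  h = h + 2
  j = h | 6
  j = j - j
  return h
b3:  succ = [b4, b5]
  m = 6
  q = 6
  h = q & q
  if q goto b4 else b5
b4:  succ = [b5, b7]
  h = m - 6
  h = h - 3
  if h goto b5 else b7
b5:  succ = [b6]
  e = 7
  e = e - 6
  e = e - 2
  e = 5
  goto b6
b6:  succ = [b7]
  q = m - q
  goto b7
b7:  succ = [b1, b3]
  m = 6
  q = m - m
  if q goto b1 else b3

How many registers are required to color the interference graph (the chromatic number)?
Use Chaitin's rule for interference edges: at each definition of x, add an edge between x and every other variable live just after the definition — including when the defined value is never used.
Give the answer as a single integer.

Answer: 4

Working:
Block summaries:
  b0: {h,q,u} / ∅
  b1: {m,q} / {h}
  b2: {h,j} / {h}
  b3: {h,m,q} / ∅
  b4: {h} / {m}
  b5: {e} / ∅
  b6: {q} / {m,q}
  b7: {m,q} / ∅

Liveness:
  b0 li=∅ lo={h}
  b1 li={h} lo=∅
  b2 li={h} lo=∅
  b3 li=∅ lo={h,m,q}
  b4 li={m,q} lo={h,m,q}
  b5 li={h,m,q} lo={h,m,q}
  b6 li={h,m,q} lo={h}
  b7 li={h} lo={h}

Interference:
  e: {h,m,q}
  h: {e,j,m,q,u}
  j: {h}
  m: {e,h,q}
  q: {e,h,m,u}
  u: {h,q}

Chromatic number:
  lower bound: {e,h,m,q} mutually conflict ⇒ χ ≥ 4
  4-colouring: c0={h}  c1={j,q}  c2={e,u}  c3={m}
  χ = 4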